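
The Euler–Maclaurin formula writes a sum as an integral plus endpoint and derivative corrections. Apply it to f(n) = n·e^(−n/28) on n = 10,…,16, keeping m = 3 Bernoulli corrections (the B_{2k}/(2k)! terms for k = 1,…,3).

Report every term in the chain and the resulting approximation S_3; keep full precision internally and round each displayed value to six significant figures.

Integral: ∫_10^16 x·e^(−x/28) dx = 48.7189.
Boundary: ½(f(10) + f(16)) = ½(6.99673 + 9.03549) = 8.01611.
Running total after boundary: 56.7350.
Order-1 term: 1/12 · (0.242022 − 0.449789) = -0.0173140.
Running total after k=1: 56.7176.
Order-2 term: −1/720 · (0.00174931 − 0.00235859) = 8.46224e-07.
Running total after k=2: 56.7176.
Order-3 term: 1/30240 · (4.06877e-06 − 5.28504e-06) = -4.02204e-11.

S_3 ≈ 56.7176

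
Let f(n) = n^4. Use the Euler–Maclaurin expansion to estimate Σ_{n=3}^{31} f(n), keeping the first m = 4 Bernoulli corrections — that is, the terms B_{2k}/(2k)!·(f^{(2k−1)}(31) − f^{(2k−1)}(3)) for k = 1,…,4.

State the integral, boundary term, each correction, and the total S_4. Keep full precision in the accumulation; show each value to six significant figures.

S_4 ≈ 6.19750e+06

∫_3^31 x^4 dx evaluates to 5.72578e+06.
Endpoint term: (f(3) + f(31))/2 = (81.0000 + 923521)/2 = 461801.
So far: 6.18758e+06.
k=1: B_{2}/(2)! × [f^{(1)}(31) − f^{(1)}(3)] = 1/12 × (119164 − 108.000) = 9921.33.
After k=1: 6.19750e+06.
k=2: B_{4}/(4)! × [f^{(3)}(31) − f^{(3)}(3)] = −1/720 × (744.000 − 72.0000) = -0.933333.
After k=2: 6.19750e+06.
k=3: B_{6}/(6)! × [f^{(5)}(31) − f^{(5)}(3)] = 1/30240 × (0.00000 − 0.00000) = 0.00000.
After k=3: 6.19750e+06.
k=4: B_{8}/(8)! × [f^{(7)}(31) − f^{(7)}(3)] = −1/1209600 × (0.00000 − 0.00000) = 0.00000.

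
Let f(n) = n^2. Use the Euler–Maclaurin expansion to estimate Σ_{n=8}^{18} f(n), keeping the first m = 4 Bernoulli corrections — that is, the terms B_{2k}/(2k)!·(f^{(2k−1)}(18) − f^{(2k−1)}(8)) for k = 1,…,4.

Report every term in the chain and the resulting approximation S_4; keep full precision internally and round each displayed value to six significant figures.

S_4 ≈ 1969.00

Integral: ∫_8^18 x^2 dx = 1773.33.
½[f(8) + f(18)] = ½[64.0000 + 324.000] = 194.000.
So far: 1967.33.
Correction k=1: B_{2}/2! · (f^{(1)}(18) − f^{(1)}(8)) = 1/12 · (36.0000 − 16.0000) = 1.66667.
Running total after k=1: 1969.00.
Correction k=2: B_{4}/4! · (f^{(3)}(18) − f^{(3)}(8)) = −1/720 · (0.00000 − 0.00000) = 0.00000.
Running total after k=2: 1969.00.
Correction k=3: B_{6}/6! · (f^{(5)}(18) − f^{(5)}(8)) = 1/30240 · (0.00000 − 0.00000) = 0.00000.
Running total after k=3: 1969.00.
Correction k=4: B_{8}/8! · (f^{(7)}(18) − f^{(7)}(8)) = −1/1209600 · (0.00000 − 0.00000) = 0.00000.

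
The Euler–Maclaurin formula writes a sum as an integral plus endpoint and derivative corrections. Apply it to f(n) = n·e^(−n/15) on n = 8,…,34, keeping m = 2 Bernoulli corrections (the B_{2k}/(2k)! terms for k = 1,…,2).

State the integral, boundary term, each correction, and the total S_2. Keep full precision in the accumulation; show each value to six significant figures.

∫_8^34 x·e^(−x/15) dx evaluates to 126.205.
½[f(8) + f(34)] = ½[4.69317 + 3.52434] = 4.10876.
So far: 130.314.
Order-1 term: 1/12 · (-0.131299 − 0.273768) = -0.0337556.
After k=1: 130.280.
Order-2 term: −1/720 · (0.000337845 − 0.00643138) = 8.46324e-06.

S_2 ≈ 130.280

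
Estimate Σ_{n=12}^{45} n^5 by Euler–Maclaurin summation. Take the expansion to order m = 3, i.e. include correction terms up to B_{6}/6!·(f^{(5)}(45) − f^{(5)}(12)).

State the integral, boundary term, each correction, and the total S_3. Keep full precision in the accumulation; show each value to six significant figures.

S_3 ≈ 1.47755e+09

∫_12^45 x^5 dx evaluates to 1.38346e+09.
½[f(12) + f(45)] = ½[248832 + 1.84528e+08] = 9.23885e+07.
So far: 1.47585e+09.
Order-1 term: 1/12 · (2.05031e+07 − 103680) = 1.69995e+06.
Running total after k=1: 1.47755e+09.
Order-2 term: −1/720 · (121500 − 8640.00) = -156.750.
Running total after k=2: 1.47755e+09.
Order-3 term: 1/30240 · (120.000 − 120.000) = 0.00000.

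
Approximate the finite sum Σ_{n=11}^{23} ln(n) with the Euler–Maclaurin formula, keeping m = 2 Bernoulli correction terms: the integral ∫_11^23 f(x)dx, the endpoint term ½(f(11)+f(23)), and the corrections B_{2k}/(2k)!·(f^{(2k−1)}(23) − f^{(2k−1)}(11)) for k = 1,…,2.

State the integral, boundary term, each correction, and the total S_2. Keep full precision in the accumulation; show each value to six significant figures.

S_2 ≈ 36.5023

The integral term ∫_11^23 ln(x) dx = 33.7395.
½[f(11) + f(23)] = ½[2.39790 + 3.13549] = 2.76669.
So far: 36.5062.
k=1: B_{2}/(2)! × [f^{(1)}(23) − f^{(1)}(11)] = 1/12 × (0.0434783 − 0.0909091) = -0.00395257.
Partial sum through k=1: 36.5023.
k=2: B_{4}/(4)! × [f^{(3)}(23) − f^{(3)}(11)] = −1/720 × (0.000164379 − 0.00150263) = 1.85868e-06.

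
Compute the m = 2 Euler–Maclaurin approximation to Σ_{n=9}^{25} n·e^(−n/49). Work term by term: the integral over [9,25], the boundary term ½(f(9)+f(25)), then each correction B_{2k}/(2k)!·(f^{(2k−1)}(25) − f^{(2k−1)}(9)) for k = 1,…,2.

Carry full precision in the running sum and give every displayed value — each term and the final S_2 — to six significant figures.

The integral term ∫_9^25 x·e^(−x/49) dx = 188.181.
Endpoint term: (f(9) + f(25))/2 = (7.48987 + 15.0093)/2 = 11.2496.
Integral + boundary = 199.431.
Order-1 term: 1/12 · (0.294060 − 0.679353) = -0.0321077.
After k=1: 199.399.
Order-2 term: −1/720 · (0.000622577 − 0.000976163) = 4.91093e-07.

S_2 ≈ 199.399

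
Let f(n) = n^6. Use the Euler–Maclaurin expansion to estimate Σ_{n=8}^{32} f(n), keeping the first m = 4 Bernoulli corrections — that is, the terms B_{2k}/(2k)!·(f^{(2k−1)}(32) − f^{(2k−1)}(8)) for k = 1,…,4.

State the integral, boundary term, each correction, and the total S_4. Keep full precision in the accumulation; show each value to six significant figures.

S_4 ≈ 5.46199e+09

The integral term ∫_8^32 x^6 dx = 4.90823e+09.
Endpoint term: (f(8) + f(32))/2 = (262144 + 1.07374e+09)/2 = 5.37002e+08.
Integral + boundary = 5.44524e+09.
Order-1 term: 1/12 · (2.01327e+08 − 196608) = 1.67608e+07.
Partial sum through k=1: 5.46200e+09.
Order-2 term: −1/720 · (3.93216e+06 − 61440.0) = -5376.00.
Partial sum through k=2: 5.46199e+09.
Order-3 term: 1/30240 · (23040.0 − 5760.00) = 0.571429.
Partial sum through k=3: 5.46199e+09.
Order-4 term: −1/1209600 · (0.00000 − 0.00000) = 0.00000.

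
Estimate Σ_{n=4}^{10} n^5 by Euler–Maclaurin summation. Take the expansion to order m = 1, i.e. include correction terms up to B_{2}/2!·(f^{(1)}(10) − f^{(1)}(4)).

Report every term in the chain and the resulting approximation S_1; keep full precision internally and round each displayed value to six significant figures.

∫_4^10 x^5 dx evaluates to 165984.
Boundary: ½(f(4) + f(10)) = ½(1024.00 + 100000) = 50512.0.
Integral + boundary = 216496.
Order-1 term: 1/12 · (50000.0 − 1280.00) = 4060.00.

S_1 ≈ 220556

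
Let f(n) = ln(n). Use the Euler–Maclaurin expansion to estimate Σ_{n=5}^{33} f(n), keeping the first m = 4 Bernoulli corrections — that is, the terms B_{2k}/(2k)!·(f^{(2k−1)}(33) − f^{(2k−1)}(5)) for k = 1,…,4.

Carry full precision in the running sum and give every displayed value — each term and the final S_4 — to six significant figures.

S_4 ≈ 81.8764

∫_5^33 ln(x) dx evaluates to 79.3376.
½[f(5) + f(33)] = ½[1.60944 + 3.49651] = 2.55297.
So far: 81.8905.
Correction k=1: B_{2}/2! · (f^{(1)}(33) − f^{(1)}(5)) = 1/12 · (0.0303030 − 0.200000) = -0.0141414.
After k=1: 81.8764.
Correction k=2: B_{4}/4! · (f^{(3)}(33) − f^{(3)}(5)) = −1/720 · (5.56529e-05 − 0.0160000) = 2.21449e-05.
After k=2: 81.8764.
Correction k=3: B_{6}/6! · (f^{(5)}(33) − f^{(5)}(5)) = 1/30240 · (6.13256e-07 − 0.00768000) = -2.53948e-07.
After k=3: 81.8764.
Correction k=4: B_{8}/8! · (f^{(7)}(33) − f^{(7)}(5)) = −1/1209600 · (1.68941e-08 − 0.00921600) = 7.61903e-09.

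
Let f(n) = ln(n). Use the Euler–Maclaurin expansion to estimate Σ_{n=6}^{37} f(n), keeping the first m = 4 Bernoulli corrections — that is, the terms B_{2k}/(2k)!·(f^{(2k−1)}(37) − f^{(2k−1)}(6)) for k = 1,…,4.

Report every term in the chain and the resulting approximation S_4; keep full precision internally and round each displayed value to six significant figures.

S_4 ≈ 94.5431

Integral: ∫_6^37 ln(x) dx = 91.8534.
Endpoint term: (f(6) + f(37))/2 = (1.79176 + 3.61092)/2 = 2.70134.
Integral + boundary = 94.5547.
Correction k=1: B_{2}/2! · (f^{(1)}(37) − f^{(1)}(6)) = 1/12 · (0.0270270 − 0.166667) = -0.0116366.
Running total after k=1: 94.5431.
Correction k=2: B_{4}/4! · (f^{(3)}(37) − f^{(3)}(6)) = −1/720 · (3.94843e-05 − 0.00925926) = 1.28052e-05.
Running total after k=2: 94.5431.
Correction k=3: B_{6}/6! · (f^{(5)}(37) − f^{(5)}(6)) = 1/30240 · (3.46101e-07 − 0.00308642) = -1.02053e-07.
Running total after k=3: 94.5431.
Correction k=4: B_{8}/8! · (f^{(7)}(37) − f^{(7)}(6)) = −1/1209600 · (7.58439e-09 − 0.00257202) = 2.12633e-09.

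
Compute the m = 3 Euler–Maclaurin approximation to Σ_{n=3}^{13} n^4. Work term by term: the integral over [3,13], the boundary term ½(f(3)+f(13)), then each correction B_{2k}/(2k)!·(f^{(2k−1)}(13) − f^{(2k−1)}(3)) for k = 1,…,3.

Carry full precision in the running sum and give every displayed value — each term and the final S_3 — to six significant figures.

S_3 ≈ 89254.0

Integral: ∫_3^13 x^4 dx = 74210.0.
½[f(3) + f(13)] = ½[81.0000 + 28561.0] = 14321.0.
Running total after boundary: 88531.0.
Order-1 term: 1/12 · (8788.00 − 108.000) = 723.333.
After k=1: 89254.3.
Order-2 term: −1/720 · (312.000 − 72.0000) = -0.333333.
After k=2: 89254.0.
Order-3 term: 1/30240 · (0.00000 − 0.00000) = 0.00000.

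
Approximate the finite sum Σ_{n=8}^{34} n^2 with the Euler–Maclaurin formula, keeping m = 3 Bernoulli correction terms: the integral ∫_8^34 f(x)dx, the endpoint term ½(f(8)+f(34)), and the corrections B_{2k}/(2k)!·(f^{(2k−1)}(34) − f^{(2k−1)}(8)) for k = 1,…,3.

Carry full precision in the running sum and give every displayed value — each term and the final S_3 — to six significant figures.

S_3 ≈ 13545.0

The integral term ∫_8^34 x^2 dx = 12930.7.
Boundary: ½(f(8) + f(34)) = ½(64.0000 + 1156.00) = 610.000.
So far: 13540.7.
Correction k=1: B_{2}/2! · (f^{(1)}(34) − f^{(1)}(8)) = 1/12 · (68.0000 − 16.0000) = 4.33333.
After k=1: 13545.0.
Correction k=2: B_{4}/4! · (f^{(3)}(34) − f^{(3)}(8)) = −1/720 · (0.00000 − 0.00000) = 0.00000.
After k=2: 13545.0.
Correction k=3: B_{6}/6! · (f^{(5)}(34) − f^{(5)}(8)) = 1/30240 · (0.00000 − 0.00000) = 0.00000.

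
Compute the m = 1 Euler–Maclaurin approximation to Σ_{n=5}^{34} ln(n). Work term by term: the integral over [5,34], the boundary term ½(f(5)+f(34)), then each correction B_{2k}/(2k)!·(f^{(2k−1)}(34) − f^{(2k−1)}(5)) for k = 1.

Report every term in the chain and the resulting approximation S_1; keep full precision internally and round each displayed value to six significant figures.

S_1 ≈ 85.4028

The integral term ∫_5^34 ln(x) dx = 82.8491.
½[f(5) + f(34)] = ½[1.60944 + 3.52636] = 2.56790.
Running total after boundary: 85.4170.
Order-1 term: 1/12 · (0.0294118 − 0.200000) = -0.0142157.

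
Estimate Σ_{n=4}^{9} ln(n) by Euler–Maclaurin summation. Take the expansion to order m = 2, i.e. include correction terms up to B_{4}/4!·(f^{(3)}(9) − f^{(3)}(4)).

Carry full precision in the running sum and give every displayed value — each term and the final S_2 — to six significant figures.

S_2 ≈ 11.0101

∫_4^9 ln(x) dx evaluates to 9.22984.
Endpoint term: (f(4) + f(9))/2 = (1.38629 + 2.19722)/2 = 1.79176.
Integral + boundary = 11.0216.
k=1: B_{2}/(2)! × [f^{(1)}(9) − f^{(1)}(4)] = 1/12 × (0.111111 − 0.250000) = -0.0115741.
Partial sum through k=1: 11.0100.
k=2: B_{4}/(4)! × [f^{(3)}(9) − f^{(3)}(4)] = −1/720 × (0.00274348 − 0.0312500) = 3.95924e-05.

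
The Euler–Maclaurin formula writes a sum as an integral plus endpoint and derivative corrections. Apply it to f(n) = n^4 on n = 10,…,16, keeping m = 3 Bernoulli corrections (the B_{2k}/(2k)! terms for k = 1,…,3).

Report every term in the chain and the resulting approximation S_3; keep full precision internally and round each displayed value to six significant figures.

S_3 ≈ 228515

Integral: ∫_10^16 x^4 dx = 189715.
Endpoint term: (f(10) + f(16))/2 = (10000.0 + 65536.0)/2 = 37768.0.
So far: 227483.
k=1: B_{2}/(2)! × [f^{(1)}(16) − f^{(1)}(10)] = 1/12 × (16384.0 − 4000.00) = 1032.00.
Partial sum through k=1: 228515.
k=2: B_{4}/(4)! × [f^{(3)}(16) − f^{(3)}(10)] = −1/720 × (384.000 − 240.000) = -0.200000.
Partial sum through k=2: 228515.
k=3: B_{6}/(6)! × [f^{(5)}(16) − f^{(5)}(10)] = 1/30240 × (0.00000 − 0.00000) = 0.00000.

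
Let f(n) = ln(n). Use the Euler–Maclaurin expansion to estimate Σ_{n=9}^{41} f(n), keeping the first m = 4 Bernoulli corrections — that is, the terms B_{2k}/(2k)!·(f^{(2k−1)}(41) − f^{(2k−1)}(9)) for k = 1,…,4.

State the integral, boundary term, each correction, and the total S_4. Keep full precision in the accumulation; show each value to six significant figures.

S_4 ≈ 103.430

∫_9^41 ln(x) dx evaluates to 100.481.
½[f(9) + f(41)] = ½[2.19722 + 3.71357] = 2.95540.
Integral + boundary = 103.437.
Correction k=1: B_{2}/2! · (f^{(1)}(41) − f^{(1)}(9)) = 1/12 · (0.0243902 − 0.111111) = -0.00722674.
Running total after k=1: 103.430.
Correction k=2: B_{4}/4! · (f^{(3)}(41) − f^{(3)}(9)) = −1/720 · (2.90187e-05 − 0.00274348) = 3.77009e-06.
Running total after k=2: 103.430.
Correction k=3: B_{6}/6! · (f^{(5)}(41) − f^{(5)}(9)) = 1/30240 · (2.07153e-07 − 0.000406442) = -1.34337e-08.
Running total after k=3: 103.430.
Correction k=4: B_{8}/8! · (f^{(7)}(41) − f^{(7)}(9)) = −1/1209600 · (3.69697e-09 − 0.000150534) = 1.24446e-10.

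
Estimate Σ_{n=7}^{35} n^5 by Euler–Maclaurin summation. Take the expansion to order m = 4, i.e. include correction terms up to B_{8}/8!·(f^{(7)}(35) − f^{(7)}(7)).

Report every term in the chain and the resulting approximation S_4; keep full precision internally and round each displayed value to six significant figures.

Integral: ∫_7^35 x^5 dx = 3.06358e+08.
Boundary: ½(f(7) + f(35)) = ½(16807.0 + 5.25219e+07) = 2.62693e+07.
Integral + boundary = 3.32627e+08.
Order-1 term: 1/12 · (7.50312e+06 − 12005.0) = 624260.
Running total after k=1: 3.33252e+08.
Order-2 term: −1/720 · (73500.0 − 2940.00) = -98.0000.
Running total after k=2: 3.33251e+08.
Order-3 term: 1/30240 · (120.000 − 120.000) = 0.00000.
Running total after k=3: 3.33251e+08.
Order-4 term: −1/1209600 · (0.00000 − 0.00000) = 0.00000.

S_4 ≈ 3.33251e+08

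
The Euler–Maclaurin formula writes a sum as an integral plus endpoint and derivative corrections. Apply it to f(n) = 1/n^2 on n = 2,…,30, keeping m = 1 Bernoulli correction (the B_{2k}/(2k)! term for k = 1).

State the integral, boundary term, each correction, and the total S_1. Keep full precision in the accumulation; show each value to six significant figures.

S_1 ≈ 0.613049

The integral term ∫_2^30 1/x^2 dx = 0.466667.
Endpoint term: (f(2) + f(30))/2 = (0.250000 + 0.00111111)/2 = 0.125556.
Running total after boundary: 0.592222.
k=1: B_{2}/(2)! × [f^{(1)}(30) − f^{(1)}(2)] = 1/12 × (-7.40741e-05 − (-0.250000)) = 0.0208272.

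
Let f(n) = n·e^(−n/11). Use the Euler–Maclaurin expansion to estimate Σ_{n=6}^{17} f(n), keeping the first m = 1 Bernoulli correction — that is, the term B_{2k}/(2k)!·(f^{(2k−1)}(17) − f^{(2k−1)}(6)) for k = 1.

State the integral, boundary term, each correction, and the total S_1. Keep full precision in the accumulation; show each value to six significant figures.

S_1 ≈ 46.2304

The integral term ∫_6^17 x·e^(−x/11) dx = 42.7109.
½[f(6) + f(17)] = ½[3.47747 + 3.62465] = 3.55106.
Integral + boundary = 46.2620.
Correction k=1: B_{2}/2! · (f^{(1)}(17) − f^{(1)}(6)) = 1/12 · (-0.116299 − 0.263445) = -0.0316453.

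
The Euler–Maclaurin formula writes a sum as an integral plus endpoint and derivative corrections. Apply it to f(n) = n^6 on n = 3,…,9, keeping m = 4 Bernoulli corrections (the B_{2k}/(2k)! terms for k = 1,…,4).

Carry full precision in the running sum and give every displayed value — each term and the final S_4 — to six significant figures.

The integral term ∫_3^9 x^6 dx = 682969.
Endpoint term: (f(3) + f(9))/2 = (729.000 + 531441)/2 = 266085.
Integral + boundary = 949054.
k=1: B_{2}/(2)! × [f^{(1)}(9) − f^{(1)}(3)] = 1/12 × (354294 − 1458.00) = 29403.0.
Running total after k=1: 978457.
k=2: B_{4}/(4)! × [f^{(3)}(9) − f^{(3)}(3)] = −1/720 × (87480.0 − 3240.00) = -117.000.
Running total after k=2: 978340.
k=3: B_{6}/(6)! × [f^{(5)}(9) − f^{(5)}(3)] = 1/30240 × (6480.00 − 2160.00) = 0.142857.
Running total after k=3: 978340.
k=4: B_{8}/(8)! × [f^{(7)}(9) − f^{(7)}(3)] = −1/1209600 × (0.00000 − 0.00000) = 0.00000.

S_4 ≈ 978340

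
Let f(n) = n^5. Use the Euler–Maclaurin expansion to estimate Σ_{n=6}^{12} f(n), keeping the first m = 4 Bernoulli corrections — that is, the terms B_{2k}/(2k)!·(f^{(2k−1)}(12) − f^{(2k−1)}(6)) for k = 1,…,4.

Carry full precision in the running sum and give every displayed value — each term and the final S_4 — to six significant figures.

S_4 ≈ 626283

Integral: ∫_6^12 x^5 dx = 489888.
Boundary: ½(f(6) + f(12)) = ½(7776.00 + 248832) = 128304.
Integral + boundary = 618192.
k=1: B_{2}/(2)! × [f^{(1)}(12) − f^{(1)}(6)] = 1/12 × (103680 − 6480.00) = 8100.00.
Partial sum through k=1: 626292.
k=2: B_{4}/(4)! × [f^{(3)}(12) − f^{(3)}(6)] = −1/720 × (8640.00 − 2160.00) = -9.00000.
Partial sum through k=2: 626283.
k=3: B_{6}/(6)! × [f^{(5)}(12) − f^{(5)}(6)] = 1/30240 × (120.000 − 120.000) = 0.00000.
Partial sum through k=3: 626283.
k=4: B_{8}/(8)! × [f^{(7)}(12) − f^{(7)}(6)] = −1/1209600 × (0.00000 − 0.00000) = 0.00000.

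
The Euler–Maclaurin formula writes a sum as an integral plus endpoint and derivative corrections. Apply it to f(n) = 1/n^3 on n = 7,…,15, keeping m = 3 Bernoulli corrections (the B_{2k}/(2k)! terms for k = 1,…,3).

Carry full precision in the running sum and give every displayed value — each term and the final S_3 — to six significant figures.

∫_7^15 1/x^3 dx evaluates to 0.00798186.
Boundary: ½(f(7) + f(15)) = ½(0.00291545 + 0.000296296) = 0.00160587.
Running total after boundary: 0.00958773.
Correction k=1: B_{2}/2! · (f^{(1)}(15) − f^{(1)}(7)) = 1/12 · (-5.92593e-05 − (-0.00124948)) = 9.91850e-05.
Partial sum through k=1: 0.00968692.
Correction k=2: B_{4}/4! · (f^{(3)}(15) − f^{(3)}(7)) = −1/720 · (-5.26749e-06 − (-0.000509992)) = -7.01006e-07.
Partial sum through k=2: 0.00968622.
Correction k=3: B_{6}/6! · (f^{(5)}(15) − f^{(5)}(7)) = 1/30240 · (-9.83265e-07 − (-0.000437136)) = 1.44230e-08.

S_3 ≈ 0.00968623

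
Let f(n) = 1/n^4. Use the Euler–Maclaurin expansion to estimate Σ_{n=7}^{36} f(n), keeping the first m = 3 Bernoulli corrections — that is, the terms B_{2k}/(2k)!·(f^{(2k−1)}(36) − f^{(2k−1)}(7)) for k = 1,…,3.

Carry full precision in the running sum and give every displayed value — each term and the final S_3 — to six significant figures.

S_3 ≈ 0.00119285

Integral: ∫_7^36 1/x^4 dx = 0.000964673.
Endpoint term: (f(7) + f(36))/2 = (0.000416493 + 5.95374e-07)/2 = 0.000208544.
So far: 0.00117322.
k=1: B_{2}/(2)! × [f^{(1)}(36) − f^{(1)}(7)] = 1/12 × (-6.61527e-08 − (-0.000237996)) = 1.98275e-05.
Running total after k=1: 0.00119304.
k=2: B_{4}/(4)! × [f^{(3)}(36) − f^{(3)}(7)] = −1/720 × (-1.53131e-09 − (-0.000145712)) = -2.02375e-07.
Running total after k=2: 0.00119284.
k=3: B_{6}/(6)! × [f^{(5)}(36) − f^{(5)}(7)] = 1/30240 × (-6.61678e-11 − (-0.000166528)) = 5.50687e-09.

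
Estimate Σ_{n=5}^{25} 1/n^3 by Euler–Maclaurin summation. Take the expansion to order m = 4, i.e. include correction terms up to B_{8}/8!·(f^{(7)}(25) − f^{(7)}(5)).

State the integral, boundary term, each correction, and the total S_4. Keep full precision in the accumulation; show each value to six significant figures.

∫_5^25 1/x^3 dx evaluates to 0.0192000.
Endpoint term: (f(5) + f(25))/2 = (0.00800000 + 6.40000e-05)/2 = 0.00403200.
Running total after boundary: 0.0232320.
Correction k=1: B_{2}/2! · (f^{(1)}(25) − f^{(1)}(5)) = 1/12 · (-7.68000e-06 − (-0.00480000)) = 0.000399360.
After k=1: 0.0236314.
Correction k=2: B_{4}/4! · (f^{(3)}(25) − f^{(3)}(5)) = −1/720 · (-2.45760e-07 − (-0.00384000)) = -5.33299e-06.
After k=2: 0.0236260.
Correction k=3: B_{6}/6! · (f^{(5)}(25) − f^{(5)}(5)) = 1/30240 · (-1.65151e-08 − (-0.00645120)) = 2.13333e-07.
After k=3: 0.0236262.
Correction k=4: B_{8}/8! · (f^{(7)}(25) − f^{(7)}(5)) = −1/1209600 · (-1.90254e-09 − (-0.0185795)) = -1.53600e-08.

S_4 ≈ 0.0236262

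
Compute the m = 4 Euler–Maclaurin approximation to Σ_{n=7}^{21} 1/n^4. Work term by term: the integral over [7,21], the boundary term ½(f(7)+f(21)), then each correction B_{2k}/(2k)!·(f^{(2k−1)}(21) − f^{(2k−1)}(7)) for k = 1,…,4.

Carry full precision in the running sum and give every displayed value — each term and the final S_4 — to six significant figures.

S_4 ≈ 0.00116620

∫_7^21 1/x^4 dx evaluates to 0.000935824.
Boundary: ½(f(7) + f(21)) = ½(0.000416493 + 5.14189e-06) = 0.000210818.
Running total after boundary: 0.00114664.
Correction k=1: B_{2}/2! · (f^{(1)}(21) − f^{(1)}(7)) = 1/12 · (-9.79408e-07 − (-0.000237996)) = 1.97514e-05.
Partial sum through k=1: 0.00116639.
Correction k=2: B_{4}/4! · (f^{(3)}(21) − f^{(3)}(7)) = −1/720 · (-6.66264e-08 − (-0.000145712)) = -2.02285e-07.
Partial sum through k=2: 0.00116619.
Correction k=3: B_{6}/6! · (f^{(5)}(21) − f^{(5)}(7)) = 1/30240 · (-8.46049e-09 − (-0.000166528)) = 5.50659e-09.
Partial sum through k=3: 0.00116620.
Correction k=4: B_{8}/8! · (f^{(7)}(21) − f^{(7)}(7)) = −1/1209600 · (-1.72663e-09 − (-0.000305868)) = -2.52865e-10.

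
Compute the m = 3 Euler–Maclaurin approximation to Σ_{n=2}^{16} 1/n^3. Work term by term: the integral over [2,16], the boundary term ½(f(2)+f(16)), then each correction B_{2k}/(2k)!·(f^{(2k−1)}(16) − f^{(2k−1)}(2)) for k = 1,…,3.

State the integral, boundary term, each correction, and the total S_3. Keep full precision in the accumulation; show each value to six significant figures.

S_3 ≈ 0.200314

The integral term ∫_2^16 1/x^3 dx = 0.123047.
½[f(2) + f(16)] = ½[0.125000 + 0.000244141] = 0.0626221.
So far: 0.185669.
Order-1 term: 1/12 · (-4.57764e-05 − (-0.187500)) = 0.0156212.
After k=1: 0.201290.
Order-2 term: −1/720 · (-3.57628e-06 − (-0.937500)) = -0.00130208.
After k=2: 0.199988.
Order-3 term: 1/30240 · (-5.86733e-07 − (-9.84375)) = 0.000325521.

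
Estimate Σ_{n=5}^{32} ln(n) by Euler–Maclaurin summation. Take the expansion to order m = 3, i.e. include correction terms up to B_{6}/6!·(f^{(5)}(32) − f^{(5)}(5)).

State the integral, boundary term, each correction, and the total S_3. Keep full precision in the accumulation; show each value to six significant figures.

∫_5^32 ln(x) dx evaluates to 75.8564.
½[f(5) + f(32)] = ½[1.60944 + 3.46574] = 2.53759.
Running total after boundary: 78.3939.
k=1: B_{2}/(2)! × [f^{(1)}(32) − f^{(1)}(5)] = 1/12 × (0.0312500 − 0.200000) = -0.0140625.
Running total after k=1: 78.3799.
k=2: B_{4}/(4)! × [f^{(3)}(32) − f^{(3)}(5)] = −1/720 × (6.10352e-05 − 0.0160000) = 2.21375e-05.
Running total after k=2: 78.3799.
k=3: B_{6}/(6)! × [f^{(5)}(32) − f^{(5)}(5)] = 1/30240 × (7.15256e-07 − 0.00768000) = -2.53945e-07.

S_3 ≈ 78.3799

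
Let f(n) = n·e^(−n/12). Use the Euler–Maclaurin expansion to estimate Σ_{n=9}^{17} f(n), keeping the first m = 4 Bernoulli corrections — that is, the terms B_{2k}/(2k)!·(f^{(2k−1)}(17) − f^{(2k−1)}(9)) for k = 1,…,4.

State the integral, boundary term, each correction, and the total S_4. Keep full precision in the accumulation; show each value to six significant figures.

∫_9^17 x·e^(−x/12) dx evaluates to 34.6390.
Endpoint term: (f(9) + f(17))/2 = (4.25130 + 4.12286)/2 = 4.18708.
Integral + boundary = 38.8261.
k=1: B_{2}/(2)! × [f^{(1)}(17) − f^{(1)}(9)] = 1/12 × (-0.101050 − 0.118092) = -0.0182618.
Partial sum through k=1: 38.8079.
k=2: B_{4}/(4)! × [f^{(3)}(17) − f^{(3)}(9)] = −1/720 × (0.00266661 − 0.00738073) = 6.54739e-06.
Partial sum through k=2: 38.8079.
k=3: B_{6}/(6)! × [f^{(5)}(17) − f^{(5)}(9)] = 1/30240 × (4.19094e-05 − 9.68151e-05) = -1.81566e-09.
Partial sum through k=3: 38.8079.
k=4: B_{8}/(8)! × [f^{(7)}(17) − f^{(7)}(9)] = −1/1209600 × (4.53477e-07 − 9.88716e-07) = 4.42493e-13.

S_4 ≈ 38.8079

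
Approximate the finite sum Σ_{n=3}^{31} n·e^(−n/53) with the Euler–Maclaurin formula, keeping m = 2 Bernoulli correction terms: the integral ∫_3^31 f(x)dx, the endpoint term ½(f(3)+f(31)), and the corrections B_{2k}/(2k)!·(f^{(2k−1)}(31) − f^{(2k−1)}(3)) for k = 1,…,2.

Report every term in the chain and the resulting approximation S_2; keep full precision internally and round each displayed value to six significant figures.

S_2 ≈ 334.195

The integral term ∫_3^31 x·e^(−x/53) dx = 324.197.
½[f(3) + f(31)] = ½[2.83491 + 17.2719] = 10.0534.
Integral + boundary = 334.250.
Correction k=1: B_{2}/2! · (f^{(1)}(31) − f^{(1)}(3)) = 1/12 · (0.231273 − 0.891480) = -0.0550172.
Running total after k=1: 334.195.
Correction k=2: B_{4}/4! · (f^{(3)}(31) − f^{(3)}(3)) = −1/720 · (0.000479028 − 0.000990180) = 7.09934e-07.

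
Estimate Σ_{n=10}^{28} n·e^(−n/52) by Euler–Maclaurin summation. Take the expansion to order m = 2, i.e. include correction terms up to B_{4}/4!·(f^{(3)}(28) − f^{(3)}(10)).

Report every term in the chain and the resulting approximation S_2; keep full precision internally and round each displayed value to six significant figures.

S_2 ≈ 244.269

The integral term ∫_10^28 x·e^(−x/52) dx = 232.006.
½[f(10) + f(28)] = ½[8.25053 + 16.3421] = 12.2963.
Integral + boundary = 244.302.
k=1: B_{2}/(2)! × [f^{(1)}(28) − f^{(1)}(10)] = 1/12 × (0.269375 − 0.666389) = -0.0330845.
After k=1: 244.269.
k=2: B_{4}/(4)! × [f^{(3)}(28) − f^{(3)}(10)] = −1/720 × (0.000531311 − 0.000856692) = 4.51917e-07.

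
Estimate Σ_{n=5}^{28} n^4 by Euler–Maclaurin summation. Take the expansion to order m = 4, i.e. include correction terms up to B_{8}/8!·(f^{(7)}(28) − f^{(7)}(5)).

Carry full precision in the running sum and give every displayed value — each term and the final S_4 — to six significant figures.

S_4 ≈ 3.75636e+06

∫_5^28 x^4 dx evaluates to 3.44145e+06.
Boundary: ½(f(5) + f(28)) = ½(625.000 + 614656) = 307640.
So far: 3.74909e+06.
k=1: B_{2}/(2)! × [f^{(1)}(28) − f^{(1)}(5)] = 1/12 × (87808.0 − 500.000) = 7275.67.
After k=1: 3.75636e+06.
k=2: B_{4}/(4)! × [f^{(3)}(28) − f^{(3)}(5)] = −1/720 × (672.000 − 120.000) = -0.766667.
After k=2: 3.75636e+06.
k=3: B_{6}/(6)! × [f^{(5)}(28) − f^{(5)}(5)] = 1/30240 × (0.00000 − 0.00000) = 0.00000.
After k=3: 3.75636e+06.
k=4: B_{8}/(8)! × [f^{(7)}(28) − f^{(7)}(5)] = −1/1209600 × (0.00000 − 0.00000) = 0.00000.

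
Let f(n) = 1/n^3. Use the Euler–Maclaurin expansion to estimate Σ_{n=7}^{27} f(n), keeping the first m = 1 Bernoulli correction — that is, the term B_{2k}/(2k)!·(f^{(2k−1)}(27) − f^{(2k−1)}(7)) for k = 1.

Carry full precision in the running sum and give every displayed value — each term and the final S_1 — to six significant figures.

The integral term ∫_7^27 1/x^3 dx = 0.00951821.
½[f(7) + f(27)] = ½[0.00291545 + 5.08053e-05] = 0.00148313.
Integral + boundary = 0.0110013.
Correction k=1: B_{2}/2! · (f^{(1)}(27) − f^{(1)}(7)) = 1/12 · (-5.64503e-06 − (-0.00124948)) = 0.000103653.

S_1 ≈ 0.0111050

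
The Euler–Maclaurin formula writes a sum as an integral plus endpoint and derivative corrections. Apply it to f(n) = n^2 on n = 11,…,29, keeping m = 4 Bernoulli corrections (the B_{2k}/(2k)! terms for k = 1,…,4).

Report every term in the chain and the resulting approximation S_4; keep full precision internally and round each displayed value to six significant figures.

∫_11^29 x^2 dx evaluates to 7686.00.
Boundary: ½(f(11) + f(29)) = ½(121.000 + 841.000) = 481.000.
So far: 8167.00.
k=1: B_{2}/(2)! × [f^{(1)}(29) − f^{(1)}(11)] = 1/12 × (58.0000 − 22.0000) = 3.00000.
Partial sum through k=1: 8170.00.
k=2: B_{4}/(4)! × [f^{(3)}(29) − f^{(3)}(11)] = −1/720 × (0.00000 − 0.00000) = 0.00000.
Partial sum through k=2: 8170.00.
k=3: B_{6}/(6)! × [f^{(5)}(29) − f^{(5)}(11)] = 1/30240 × (0.00000 − 0.00000) = 0.00000.
Partial sum through k=3: 8170.00.
k=4: B_{8}/(8)! × [f^{(7)}(29) − f^{(7)}(11)] = −1/1209600 × (0.00000 − 0.00000) = 0.00000.

S_4 ≈ 8170.00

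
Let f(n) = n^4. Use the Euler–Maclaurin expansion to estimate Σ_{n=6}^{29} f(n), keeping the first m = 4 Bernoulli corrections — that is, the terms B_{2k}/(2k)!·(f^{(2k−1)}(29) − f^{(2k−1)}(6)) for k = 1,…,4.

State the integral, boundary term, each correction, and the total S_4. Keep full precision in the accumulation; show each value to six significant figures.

S_4 ≈ 4.46302e+06

The integral term ∫_6^29 x^4 dx = 4.10067e+06.
Endpoint term: (f(6) + f(29))/2 = (1296.00 + 707281)/2 = 354288.
So far: 4.45496e+06.
Correction k=1: B_{2}/2! · (f^{(1)}(29) − f^{(1)}(6)) = 1/12 · (97556.0 − 864.000) = 8057.67.
Partial sum through k=1: 4.46302e+06.
Correction k=2: B_{4}/4! · (f^{(3)}(29) − f^{(3)}(6)) = −1/720 · (696.000 − 144.000) = -0.766667.
Partial sum through k=2: 4.46302e+06.
Correction k=3: B_{6}/6! · (f^{(5)}(29) − f^{(5)}(6)) = 1/30240 · (0.00000 − 0.00000) = 0.00000.
Partial sum through k=3: 4.46302e+06.
Correction k=4: B_{8}/8! · (f^{(7)}(29) − f^{(7)}(6)) = −1/1209600 · (0.00000 − 0.00000) = 0.00000.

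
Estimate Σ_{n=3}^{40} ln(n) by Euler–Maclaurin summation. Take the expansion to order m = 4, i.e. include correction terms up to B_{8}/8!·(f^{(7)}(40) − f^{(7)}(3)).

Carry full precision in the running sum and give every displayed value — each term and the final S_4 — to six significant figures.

Integral: ∫_3^40 ln(x) dx = 107.259.
Boundary: ½(f(3) + f(40)) = ½(1.09861 + 3.68888) = 2.39375.
Running total after boundary: 109.653.
Order-1 term: 1/12 · (0.0250000 − 0.333333) = -0.0256944.
Partial sum through k=1: 109.627.
Order-2 term: −1/720 · (3.12500e-05 − 0.0740741) = 0.000102837.
Partial sum through k=2: 109.627.
Order-3 term: 1/30240 · (2.34375e-07 − 0.0987654) = -3.26604e-06.
Partial sum through k=3: 109.627.
Order-4 term: −1/1209600 · (4.39453e-09 − 0.329218) = 2.72171e-07.

S_4 ≈ 109.627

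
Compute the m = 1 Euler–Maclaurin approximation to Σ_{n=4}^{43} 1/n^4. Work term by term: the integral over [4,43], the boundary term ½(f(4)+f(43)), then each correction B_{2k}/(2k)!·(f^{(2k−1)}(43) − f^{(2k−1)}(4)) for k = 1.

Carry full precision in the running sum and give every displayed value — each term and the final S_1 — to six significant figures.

S_1 ≈ 0.00748293

∫_4^43 1/x^4 dx evaluates to 0.00520414.
½[f(4) + f(43)] = ½[0.00390625 + 2.92500e-07] = 0.00195327.
Integral + boundary = 0.00715741.
k=1: B_{2}/(2)! × [f^{(1)}(43) − f^{(1)}(4)] = 1/12 × (-2.72093e-08 − (-0.00390625)) = 0.000325519.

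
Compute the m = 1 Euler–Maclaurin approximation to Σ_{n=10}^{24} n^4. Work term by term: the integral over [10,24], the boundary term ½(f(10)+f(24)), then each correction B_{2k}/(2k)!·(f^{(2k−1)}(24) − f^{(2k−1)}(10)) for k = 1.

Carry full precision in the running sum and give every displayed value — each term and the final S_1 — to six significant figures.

∫_10^24 x^4 dx evaluates to 1.57252e+06.
½[f(10) + f(24)] = ½[10000.0 + 331776] = 170888.
Integral + boundary = 1.74341e+06.
Order-1 term: 1/12 · (55296.0 − 4000.00) = 4274.67.

S_1 ≈ 1.74769e+06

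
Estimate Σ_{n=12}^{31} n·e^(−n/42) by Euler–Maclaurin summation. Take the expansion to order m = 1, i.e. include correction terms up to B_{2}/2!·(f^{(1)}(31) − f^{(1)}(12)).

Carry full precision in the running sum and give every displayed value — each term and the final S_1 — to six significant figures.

∫_12^31 x·e^(−x/42) dx evaluates to 238.730.
Boundary: ½(f(12) + f(31)) = ½(9.01773 + 14.8187) = 11.9182.
Integral + boundary = 250.648.
Order-1 term: 1/12 · (0.125197 − 0.536769) = -0.0342977.

S_1 ≈ 250.614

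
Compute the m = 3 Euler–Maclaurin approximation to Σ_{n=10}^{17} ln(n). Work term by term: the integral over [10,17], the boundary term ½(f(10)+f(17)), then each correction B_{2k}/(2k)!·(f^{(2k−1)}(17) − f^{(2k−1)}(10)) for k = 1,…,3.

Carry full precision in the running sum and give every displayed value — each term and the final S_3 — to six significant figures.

S_3 ≈ 20.7032

Integral: ∫_10^17 ln(x) dx = 18.1388.
Boundary: ½(f(10) + f(17)) = ½(2.30259 + 2.83321) = 2.56790.
Integral + boundary = 20.7067.
Order-1 term: 1/12 · (0.0588235 − 0.100000) = -0.00343137.
After k=1: 20.7032.
Order-2 term: −1/720 · (0.000407083 − 0.00200000) = 2.21238e-06.
After k=2: 20.7032.
Order-3 term: 1/30240 · (1.69031e-05 − 0.000240000) = -7.37754e-09.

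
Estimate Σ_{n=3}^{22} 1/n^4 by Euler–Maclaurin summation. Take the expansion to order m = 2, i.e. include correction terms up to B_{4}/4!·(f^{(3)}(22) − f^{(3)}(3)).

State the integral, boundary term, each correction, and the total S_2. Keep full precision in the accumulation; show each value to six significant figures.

The integral term ∫_3^22 1/x^4 dx = 0.0123144.
Boundary: ½(f(3) + f(22)) = ½(0.0123457 + 4.26883e-06) = 0.00617497.
Integral + boundary = 0.0184893.
k=1: B_{2}/(2)! × [f^{(1)}(22) − f^{(1)}(3)] = 1/12 × (-7.76152e-07 − (-0.0164609)) = 0.00137168.
After k=1: 0.0198610.
k=2: B_{4}/(4)! × [f^{(3)}(22) − f^{(3)}(3)] = −1/720 × (-4.81086e-08 − (-0.0548697)) = -7.62078e-05.

S_2 ≈ 0.0197848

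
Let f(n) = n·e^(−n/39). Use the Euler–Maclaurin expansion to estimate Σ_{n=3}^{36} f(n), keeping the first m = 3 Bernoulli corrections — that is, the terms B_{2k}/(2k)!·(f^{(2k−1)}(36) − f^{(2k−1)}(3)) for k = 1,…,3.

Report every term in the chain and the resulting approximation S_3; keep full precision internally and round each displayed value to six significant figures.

∫_3^36 x·e^(−x/39) dx evaluates to 354.637.
Endpoint term: (f(3) + f(36))/2 = (2.77788 + 14.3026)/2 = 8.54025.
Integral + boundary = 363.177.
k=1: B_{2}/(2)! × [f^{(1)}(36) − f^{(1)}(3)] = 1/12 × (0.0305611 − 0.854733) = -0.0686810.
Partial sum through k=1: 363.109.
k=2: B_{4}/(4)! × [f^{(3)}(36) − f^{(3)}(3)] = −1/720 × (0.000542505 − 0.00177952) = 1.71808e-06.
Partial sum through k=2: 363.109.
k=3: B_{6}/(6)! × [f^{(5)}(36) − f^{(5)}(3)] = 1/30240 × (7.00143e-07 − 1.97047e-06) = -4.20083e-11.

S_3 ≈ 363.109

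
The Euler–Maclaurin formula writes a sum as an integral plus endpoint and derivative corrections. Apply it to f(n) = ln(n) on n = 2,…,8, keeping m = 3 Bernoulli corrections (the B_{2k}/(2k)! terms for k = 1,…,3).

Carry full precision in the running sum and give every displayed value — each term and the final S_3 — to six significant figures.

The integral term ∫_2^8 ln(x) dx = 9.24924.
Boundary: ½(f(2) + f(8)) = ½(0.693147 + 2.07944) = 1.38629.
Running total after boundary: 10.6355.
Correction k=1: B_{2}/2! · (f^{(1)}(8) − f^{(1)}(2)) = 1/12 · (0.125000 − 0.500000) = -0.0312500.
Running total after k=1: 10.6043.
Correction k=2: B_{4}/4! · (f^{(3)}(8) − f^{(3)}(2)) = −1/720 · (0.00390625 − 0.250000) = 0.000341797.
Running total after k=2: 10.6046.
Correction k=3: B_{6}/6! · (f^{(5)}(8) − f^{(5)}(2)) = 1/30240 · (0.000732422 − 0.750000) = -2.47774e-05.

S_3 ≈ 10.6046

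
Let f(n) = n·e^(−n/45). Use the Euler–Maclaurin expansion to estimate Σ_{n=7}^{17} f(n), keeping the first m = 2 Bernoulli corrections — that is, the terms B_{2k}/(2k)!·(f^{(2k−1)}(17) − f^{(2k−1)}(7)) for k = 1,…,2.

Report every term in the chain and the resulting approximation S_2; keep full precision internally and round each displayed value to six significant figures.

Integral: ∫_7^17 x·e^(−x/45) dx = 90.6805.
Boundary: ½(f(7) + f(17)) = ½(5.99158 + 11.6515) = 8.82154.
Integral + boundary = 99.5020.
k=1: B_{2}/(2)! × [f^{(1)}(17) − f^{(1)}(7)] = 1/12 × (0.426460 − 0.722793) = -0.0246944.
Running total after k=1: 99.4773.
k=2: B_{4}/(4)! × [f^{(3)}(17) − f^{(3)}(7)] = −1/720 × (0.000887519 − 0.00120231) = 4.37206e-07.

S_2 ≈ 99.4773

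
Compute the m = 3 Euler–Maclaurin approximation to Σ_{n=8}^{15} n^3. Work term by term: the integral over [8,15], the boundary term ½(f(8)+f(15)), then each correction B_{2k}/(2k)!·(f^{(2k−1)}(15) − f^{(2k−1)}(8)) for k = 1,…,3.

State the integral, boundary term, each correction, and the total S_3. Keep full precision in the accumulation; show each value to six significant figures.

The integral term ∫_8^15 x^3 dx = 11632.2.
½[f(8) + f(15)] = ½[512.000 + 3375.00] = 1943.50.
Integral + boundary = 13575.8.
k=1: B_{2}/(2)! × [f^{(1)}(15) − f^{(1)}(8)] = 1/12 × (675.000 − 192.000) = 40.2500.
Running total after k=1: 13616.0.
k=2: B_{4}/(4)! × [f^{(3)}(15) − f^{(3)}(8)] = −1/720 × (6.00000 − 6.00000) = 0.00000.
Running total after k=2: 13616.0.
k=3: B_{6}/(6)! × [f^{(5)}(15) − f^{(5)}(8)] = 1/30240 × (0.00000 − 0.00000) = 0.00000.

S_3 ≈ 13616.0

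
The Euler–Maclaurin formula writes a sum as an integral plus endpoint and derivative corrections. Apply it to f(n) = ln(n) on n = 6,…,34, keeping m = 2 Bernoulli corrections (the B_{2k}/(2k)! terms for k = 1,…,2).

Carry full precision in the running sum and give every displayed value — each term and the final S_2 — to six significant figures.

S_2 ≈ 83.7933

The integral term ∫_6^34 ln(x) dx = 81.1457.
Endpoint term: (f(6) + f(34))/2 = (1.79176 + 3.52636)/2 = 2.65906.
Running total after boundary: 83.8048.
Order-1 term: 1/12 · (0.0294118 − 0.166667) = -0.0114379.
Partial sum through k=1: 83.7933.
Order-2 term: −1/720 · (5.08854e-05 − 0.00925926) = 1.27894e-05.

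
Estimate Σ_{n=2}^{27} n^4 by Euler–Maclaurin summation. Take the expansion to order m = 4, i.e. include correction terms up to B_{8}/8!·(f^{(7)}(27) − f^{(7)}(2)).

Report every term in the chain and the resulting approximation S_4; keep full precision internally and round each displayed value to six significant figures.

Integral: ∫_2^27 x^4 dx = 2.86978e+06.
Boundary: ½(f(2) + f(27)) = ½(16.0000 + 531441) = 265728.
Integral + boundary = 3.13550e+06.
Order-1 term: 1/12 · (78732.0 − 32.0000) = 6558.33.
Running total after k=1: 3.14206e+06.
Order-2 term: −1/720 · (648.000 − 48.0000) = -0.833333.
Running total after k=2: 3.14206e+06.
Order-3 term: 1/30240 · (0.00000 − 0.00000) = 0.00000.
Running total after k=3: 3.14206e+06.
Order-4 term: −1/1209600 · (0.00000 − 0.00000) = 0.00000.

S_4 ≈ 3.14206e+06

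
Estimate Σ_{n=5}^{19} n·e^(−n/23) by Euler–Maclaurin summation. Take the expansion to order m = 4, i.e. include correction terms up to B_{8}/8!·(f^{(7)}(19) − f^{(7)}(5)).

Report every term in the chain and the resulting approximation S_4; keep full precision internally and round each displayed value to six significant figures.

S_4 ≈ 101.421

Integral: ∫_5^19 x·e^(−x/23) dx = 95.2970.
Endpoint term: (f(5) + f(19))/2 = (4.02308 + 8.31742)/2 = 6.17025.
Running total after boundary: 101.467.
Order-1 term: 1/12 · (0.0761320 − 0.629699) = -0.0461306.
Partial sum through k=1: 101.421.
Order-2 term: −1/720 · (0.00179896 − 0.00423238) = 3.37975e-06.
Partial sum through k=2: 101.421.
Order-3 term: 1/30240 · (6.52931e-06 − 1.37512e-05) = -2.38820e-10.
Partial sum through k=3: 101.421.
Order-4 term: −1/1209600 · (1.82570e-08 − 3.68653e-08) = 1.53839e-14.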